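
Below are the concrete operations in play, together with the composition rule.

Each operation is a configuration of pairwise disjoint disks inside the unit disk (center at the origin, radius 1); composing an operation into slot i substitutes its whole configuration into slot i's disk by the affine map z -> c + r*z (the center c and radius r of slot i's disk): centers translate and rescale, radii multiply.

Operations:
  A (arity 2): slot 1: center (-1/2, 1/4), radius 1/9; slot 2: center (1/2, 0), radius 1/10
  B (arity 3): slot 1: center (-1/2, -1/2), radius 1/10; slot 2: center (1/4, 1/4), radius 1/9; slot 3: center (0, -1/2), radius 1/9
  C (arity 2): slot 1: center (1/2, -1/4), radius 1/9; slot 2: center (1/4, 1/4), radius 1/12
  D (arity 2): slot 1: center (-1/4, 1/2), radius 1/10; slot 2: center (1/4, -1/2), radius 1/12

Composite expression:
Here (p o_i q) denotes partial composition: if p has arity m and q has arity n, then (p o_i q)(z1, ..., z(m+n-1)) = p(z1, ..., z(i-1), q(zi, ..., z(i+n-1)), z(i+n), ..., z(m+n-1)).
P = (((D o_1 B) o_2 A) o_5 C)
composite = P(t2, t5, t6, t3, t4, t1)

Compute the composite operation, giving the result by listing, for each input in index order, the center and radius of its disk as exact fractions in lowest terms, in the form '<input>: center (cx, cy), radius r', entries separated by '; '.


t1: center (13/48, -23/48), radius 1/144; t2: center (-3/10, 9/20), radius 1/100; t3: center (-1/4, 9/20), radius 1/90; t4: center (7/24, -25/48), radius 1/108; t5: center (-83/360, 19/36), radius 1/810; t6: center (-79/360, 21/40), radius 1/900

Affine substitution under D: radii multiply and t-centers shift.
tracing t2 down its 2-map path: center (-3/10, 9/20), radius 1/100
tracing t5 down its 3-map path: center (-83/360, 19/36), radius 1/810
tracing t6 down its 3-map path: center (-79/360, 21/40), radius 1/900
tracing t3 down its 2-map path: center (-1/4, 9/20), radius 1/90
tracing t4 down its 2-map path: center (7/24, -25/48), radius 1/108
tracing t1 down its 2-map path: center (13/48, -23/48), radius 1/144


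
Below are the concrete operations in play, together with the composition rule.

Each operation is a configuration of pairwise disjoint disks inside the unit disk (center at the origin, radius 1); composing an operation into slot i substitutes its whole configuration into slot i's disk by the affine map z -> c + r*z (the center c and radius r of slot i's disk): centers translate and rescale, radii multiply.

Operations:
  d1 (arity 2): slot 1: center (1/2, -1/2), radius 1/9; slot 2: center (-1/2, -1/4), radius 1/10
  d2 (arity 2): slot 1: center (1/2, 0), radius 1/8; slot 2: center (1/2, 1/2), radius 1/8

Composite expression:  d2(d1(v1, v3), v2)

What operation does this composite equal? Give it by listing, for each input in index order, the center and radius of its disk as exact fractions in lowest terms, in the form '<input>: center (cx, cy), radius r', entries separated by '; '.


Below d2, radii multiply path by path; the v-disk centers shift.
for v1, the 2-step affine chain lands on center (9/16, -1/16), radius 1/72
for v3, the 2-step affine chain lands on center (7/16, -1/32), radius 1/80
for v2, the 1-step affine chain lands on center (1/2, 1/2), radius 1/8

v1: center (9/16, -1/16), radius 1/72; v2: center (1/2, 1/2), radius 1/8; v3: center (7/16, -1/32), radius 1/80


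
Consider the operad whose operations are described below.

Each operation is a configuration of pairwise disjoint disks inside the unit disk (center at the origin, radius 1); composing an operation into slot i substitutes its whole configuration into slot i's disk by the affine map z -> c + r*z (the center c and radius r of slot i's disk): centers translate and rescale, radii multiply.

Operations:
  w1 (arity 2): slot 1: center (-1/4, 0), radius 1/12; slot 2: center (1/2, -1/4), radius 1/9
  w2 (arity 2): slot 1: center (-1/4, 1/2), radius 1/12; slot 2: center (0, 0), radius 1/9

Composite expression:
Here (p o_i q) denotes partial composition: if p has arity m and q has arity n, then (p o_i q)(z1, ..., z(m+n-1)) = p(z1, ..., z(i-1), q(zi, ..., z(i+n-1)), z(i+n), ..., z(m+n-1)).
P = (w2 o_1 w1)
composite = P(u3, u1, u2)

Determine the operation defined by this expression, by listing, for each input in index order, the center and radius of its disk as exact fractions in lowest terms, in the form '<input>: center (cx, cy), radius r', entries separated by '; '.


u1: center (-5/24, 23/48), radius 1/108; u2: center (0, 0), radius 1/9; u3: center (-13/48, 1/2), radius 1/144

Only the slot chain above each u matters under w2; compose those maps.
u3: after 2 affine steps, its disk has center (-13/48, 1/2), radius 1/144
u1: after 2 affine steps, its disk has center (-5/24, 23/48), radius 1/108
u2: after 1 affine step, its disk has center (0, 0), radius 1/9


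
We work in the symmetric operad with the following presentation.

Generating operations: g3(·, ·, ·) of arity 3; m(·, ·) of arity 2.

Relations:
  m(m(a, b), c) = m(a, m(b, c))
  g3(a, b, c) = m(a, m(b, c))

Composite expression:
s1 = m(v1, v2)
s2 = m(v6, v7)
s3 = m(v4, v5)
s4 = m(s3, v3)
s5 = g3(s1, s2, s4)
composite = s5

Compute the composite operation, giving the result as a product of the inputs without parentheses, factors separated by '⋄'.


v1 ⋄ v2 ⋄ v6 ⋄ v7 ⋄ v4 ⋄ v5 ⋄ v3

Under associativity of g3, the answer is the v's in reading order.
m(v1, v2) reduces to v1 ⋄ v2
m(v6, v7) reduces to v6 ⋄ v7
m(v4, v5) reduces to v4 ⋄ v5
m(m(v4, v5), v3) reduces to v4 ⋄ v5 ⋄ v3
g3(m(v1, v2), m(v6, v7), m(m(v4, v5), v3)) reduces to v1 ⋄ v2 ⋄ v6 ⋄ v7 ⋄ v4 ⋄ v5 ⋄ v3


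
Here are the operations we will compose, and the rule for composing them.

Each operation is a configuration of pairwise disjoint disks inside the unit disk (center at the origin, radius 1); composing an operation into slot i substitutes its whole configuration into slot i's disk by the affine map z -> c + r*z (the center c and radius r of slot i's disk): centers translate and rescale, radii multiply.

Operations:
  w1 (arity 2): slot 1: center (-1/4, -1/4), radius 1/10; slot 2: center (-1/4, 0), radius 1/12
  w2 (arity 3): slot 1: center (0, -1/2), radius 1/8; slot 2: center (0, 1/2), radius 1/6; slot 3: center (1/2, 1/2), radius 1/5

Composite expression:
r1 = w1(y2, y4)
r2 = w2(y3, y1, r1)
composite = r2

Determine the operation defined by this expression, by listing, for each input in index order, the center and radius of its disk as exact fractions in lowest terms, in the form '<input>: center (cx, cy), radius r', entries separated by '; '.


y1: center (0, 1/2), radius 1/6; y2: center (9/20, 9/20), radius 1/50; y3: center (0, -1/2), radius 1/8; y4: center (9/20, 1/2), radius 1/60


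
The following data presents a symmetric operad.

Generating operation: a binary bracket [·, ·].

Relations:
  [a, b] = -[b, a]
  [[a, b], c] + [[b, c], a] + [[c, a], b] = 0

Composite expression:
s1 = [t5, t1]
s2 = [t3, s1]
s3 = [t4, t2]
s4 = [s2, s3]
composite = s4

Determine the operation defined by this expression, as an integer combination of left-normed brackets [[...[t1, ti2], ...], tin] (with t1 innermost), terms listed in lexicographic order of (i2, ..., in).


-[[[[t1, t5], t3], t2], t4] + [[[[t1, t5], t3], t4], t2]

In the tensor algebra, words opening t1 carry the t1-anchored form.
Composite bracket: [[t3, [t5, t1]], [t4, t2]]
Under [a, b] = ab - ba we get 16 signed associative words (2^4 = 16).
Words beginning with t1 determine it all:
  the word t1t5t3t2t4 carries sign -1 and contributes -[[[[t1, t5], t3], t2], t4]
  the word t1t5t3t4t2 carries sign +1 and contributes +[[[[t1, t5], t3], t4], t2]


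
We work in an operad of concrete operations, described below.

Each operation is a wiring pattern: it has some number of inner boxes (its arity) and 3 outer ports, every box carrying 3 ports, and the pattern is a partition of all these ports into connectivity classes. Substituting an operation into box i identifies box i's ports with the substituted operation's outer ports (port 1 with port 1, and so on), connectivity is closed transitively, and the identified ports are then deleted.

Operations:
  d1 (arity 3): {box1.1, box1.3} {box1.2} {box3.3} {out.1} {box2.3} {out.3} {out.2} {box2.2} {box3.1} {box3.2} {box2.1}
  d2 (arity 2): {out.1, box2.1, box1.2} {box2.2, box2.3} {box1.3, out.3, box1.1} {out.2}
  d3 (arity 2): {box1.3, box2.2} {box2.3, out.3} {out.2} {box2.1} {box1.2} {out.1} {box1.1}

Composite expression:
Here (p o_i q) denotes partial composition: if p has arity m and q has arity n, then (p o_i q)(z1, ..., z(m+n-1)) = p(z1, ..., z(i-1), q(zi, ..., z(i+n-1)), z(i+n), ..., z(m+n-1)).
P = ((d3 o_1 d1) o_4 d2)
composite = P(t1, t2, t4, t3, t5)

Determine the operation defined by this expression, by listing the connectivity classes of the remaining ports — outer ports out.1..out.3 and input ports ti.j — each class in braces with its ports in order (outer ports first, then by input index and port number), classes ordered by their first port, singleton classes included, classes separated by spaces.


{out.1} {out.2} {out.3, t3.1, t3.3} {t1.1, t1.3} {t1.2} {t2.1} {t2.2} {t2.3} {t3.2, t5.1} {t4.1} {t4.2} {t4.3} {t5.2, t5.3}

After gluing at d3, chains via deleted ports link the t-ports.
through d1, on inputs (t1, t2, t4): {out.1} {out.2} {out.3} {t1.1, t1.3} {t1.2} {t2.1} {t2.2} {t2.3} {t4.1} {t4.2} {t4.3} (out.j = stage outer ports)
through d2, on inputs (t3, t5): {out.1, t3.2, t5.1} {out.2} {out.3, t3.1, t3.3} {t5.2, t5.3} (out.j = stage outer ports)
through d3, on inputs (t1, t2, t4, t3, t5): {out.1} {out.2} {out.3, t3.1, t3.3} {t1.1, t1.3} {t1.2} {t2.1} {t2.2} {t2.3} {t3.2, t5.1} {t4.1} {t4.2} {t4.3} {t5.2, t5.3} (out.j = stage outer ports)


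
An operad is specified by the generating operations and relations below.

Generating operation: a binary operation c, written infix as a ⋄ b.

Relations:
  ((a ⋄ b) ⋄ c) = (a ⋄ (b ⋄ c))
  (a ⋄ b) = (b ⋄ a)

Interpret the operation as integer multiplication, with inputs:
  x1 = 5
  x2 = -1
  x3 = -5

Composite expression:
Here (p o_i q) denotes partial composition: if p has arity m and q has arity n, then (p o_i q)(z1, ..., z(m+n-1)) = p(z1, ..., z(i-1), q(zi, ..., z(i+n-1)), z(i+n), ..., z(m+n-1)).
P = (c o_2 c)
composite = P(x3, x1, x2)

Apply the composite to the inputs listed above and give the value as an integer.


(x1 ⋄ x2) = -5
(x3 ⋄ (x1 ⋄ x2)) = 25

25


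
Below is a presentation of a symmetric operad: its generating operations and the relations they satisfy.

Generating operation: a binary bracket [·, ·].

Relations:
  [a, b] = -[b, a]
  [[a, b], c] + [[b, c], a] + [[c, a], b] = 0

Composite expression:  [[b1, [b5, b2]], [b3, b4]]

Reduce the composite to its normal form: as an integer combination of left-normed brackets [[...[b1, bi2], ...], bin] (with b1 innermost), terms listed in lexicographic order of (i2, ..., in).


-[[[[b1, b2], b5], b3], b4] + [[[[b1, b2], b5], b4], b3] + [[[[b1, b5], b2], b3], b4] - [[[[b1, b5], b2], b4], b3]

Skip Jacobi rewriting: expand, keep b1-initial words, read off terms.
Composite bracket: [[b1, [b5, b2]], [b3, b4]]
Each bracket splits as ab - ba, giving 16 signed words (2^4 = 16).
Collect the words opening with b1:
  the word b1b2b5b3b4 carries sign -1 and contributes -[[[[b1, b2], b5], b3], b4]
  the word b1b2b5b4b3 carries sign +1 and contributes +[[[[b1, b2], b5], b4], b3]
  the word b1b5b2b3b4 carries sign +1 and contributes +[[[[b1, b5], b2], b3], b4]
  the word b1b5b2b4b3 carries sign -1 and contributes -[[[[b1, b5], b2], b4], b3]


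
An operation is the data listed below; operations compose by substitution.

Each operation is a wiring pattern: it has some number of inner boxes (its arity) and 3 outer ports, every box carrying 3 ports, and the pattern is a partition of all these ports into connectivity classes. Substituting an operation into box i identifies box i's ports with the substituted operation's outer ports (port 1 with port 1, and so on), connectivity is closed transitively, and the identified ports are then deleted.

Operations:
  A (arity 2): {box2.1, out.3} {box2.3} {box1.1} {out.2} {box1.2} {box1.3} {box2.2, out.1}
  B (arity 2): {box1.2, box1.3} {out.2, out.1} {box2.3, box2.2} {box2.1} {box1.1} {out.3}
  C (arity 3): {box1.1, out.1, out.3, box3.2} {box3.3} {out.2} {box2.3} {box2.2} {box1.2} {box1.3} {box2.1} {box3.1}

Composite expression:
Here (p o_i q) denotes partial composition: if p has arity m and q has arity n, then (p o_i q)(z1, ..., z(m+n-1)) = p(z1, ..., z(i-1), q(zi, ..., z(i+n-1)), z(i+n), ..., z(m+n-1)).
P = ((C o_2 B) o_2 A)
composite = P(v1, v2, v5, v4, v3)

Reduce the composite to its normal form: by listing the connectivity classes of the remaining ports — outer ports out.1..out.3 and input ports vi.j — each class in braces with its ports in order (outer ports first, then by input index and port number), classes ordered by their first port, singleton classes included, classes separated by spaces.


{out.1, out.3, v1.1, v3.2} {out.2} {v1.2} {v1.3} {v2.1} {v2.2} {v2.3} {v3.1} {v3.3} {v4.1} {v4.2, v4.3} {v5.1} {v5.2} {v5.3}

Two ports join when wires chain via C-identified ports.
stage A: inputs (v2, v5), connectivity {out.1, v5.2} {out.2} {out.3, v5.1} {v2.1} {v2.2} {v2.3} {v5.3}, out.j its boundary
stage B: inputs (v2, v5, v4), connectivity {out.1, out.2} {out.3} {v2.1} {v2.2} {v2.3} {v4.1} {v4.2, v4.3} {v5.1} {v5.2} {v5.3}, out.j its boundary
stage C: inputs (v1, v2, v5, v4, v3), connectivity {out.1, out.3, v1.1, v3.2} {out.2} {v1.2} {v1.3} {v2.1} {v2.2} {v2.3} {v3.1} {v3.3} {v4.1} {v4.2, v4.3} {v5.1} {v5.2} {v5.3}, out.j its boundary


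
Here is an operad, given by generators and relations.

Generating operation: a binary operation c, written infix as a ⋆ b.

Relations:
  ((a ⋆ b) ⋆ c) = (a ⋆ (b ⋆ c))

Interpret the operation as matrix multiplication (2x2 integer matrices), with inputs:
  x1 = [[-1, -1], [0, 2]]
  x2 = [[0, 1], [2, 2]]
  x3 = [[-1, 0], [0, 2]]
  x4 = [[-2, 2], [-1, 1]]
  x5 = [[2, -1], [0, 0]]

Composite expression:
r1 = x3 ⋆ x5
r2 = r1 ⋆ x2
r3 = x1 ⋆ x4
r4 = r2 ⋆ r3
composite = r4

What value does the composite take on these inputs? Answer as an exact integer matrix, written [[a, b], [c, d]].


[[6, -6], [0, 0]]


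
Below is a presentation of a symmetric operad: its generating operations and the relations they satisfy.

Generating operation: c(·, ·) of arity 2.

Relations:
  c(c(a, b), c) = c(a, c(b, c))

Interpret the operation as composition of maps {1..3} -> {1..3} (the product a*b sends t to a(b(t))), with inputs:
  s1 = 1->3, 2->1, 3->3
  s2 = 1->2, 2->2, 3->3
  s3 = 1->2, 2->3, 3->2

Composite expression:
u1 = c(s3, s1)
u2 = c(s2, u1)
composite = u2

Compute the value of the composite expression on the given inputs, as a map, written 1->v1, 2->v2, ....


1->2, 2->2, 3->2

c(s3, s1) = 1->2, 2->2, 3->2
c(s2, c(s3, s1)) = 1->2, 2->2, 3->2


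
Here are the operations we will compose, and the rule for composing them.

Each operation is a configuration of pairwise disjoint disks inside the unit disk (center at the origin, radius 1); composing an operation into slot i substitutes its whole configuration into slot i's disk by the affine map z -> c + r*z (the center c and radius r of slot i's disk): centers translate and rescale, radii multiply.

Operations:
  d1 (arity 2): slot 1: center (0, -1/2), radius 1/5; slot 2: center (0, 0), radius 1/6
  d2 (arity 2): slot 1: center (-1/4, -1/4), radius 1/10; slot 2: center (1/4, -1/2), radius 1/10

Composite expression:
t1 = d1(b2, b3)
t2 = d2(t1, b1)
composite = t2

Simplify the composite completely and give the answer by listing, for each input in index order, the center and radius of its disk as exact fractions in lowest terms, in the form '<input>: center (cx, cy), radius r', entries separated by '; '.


Only the slot chain above each b matters under d2; compose those maps.
tracing b2 down its 2-map path: center (-1/4, -3/10), radius 1/50
tracing b3 down its 2-map path: center (-1/4, -1/4), radius 1/60
tracing b1 down its 1-map path: center (1/4, -1/2), radius 1/10

b1: center (1/4, -1/2), radius 1/10; b2: center (-1/4, -3/10), radius 1/50; b3: center (-1/4, -1/4), radius 1/60


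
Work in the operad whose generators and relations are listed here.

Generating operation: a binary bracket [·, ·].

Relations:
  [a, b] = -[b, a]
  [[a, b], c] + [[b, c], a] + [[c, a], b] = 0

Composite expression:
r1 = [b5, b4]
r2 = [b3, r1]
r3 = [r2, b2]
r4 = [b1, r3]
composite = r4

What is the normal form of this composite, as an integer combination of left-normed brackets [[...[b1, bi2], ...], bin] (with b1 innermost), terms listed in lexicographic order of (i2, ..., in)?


[[[[b1, b2], b3], b4], b5] - [[[[b1, b2], b3], b5], b4] - [[[[b1, b2], b4], b5], b3] + [[[[b1, b2], b5], b4], b3] - [[[[b1, b3], b4], b5], b2] + [[[[b1, b3], b5], b4], b2] + [[[[b1, b4], b5], b3], b2] - [[[[b1, b5], b4], b3], b2]


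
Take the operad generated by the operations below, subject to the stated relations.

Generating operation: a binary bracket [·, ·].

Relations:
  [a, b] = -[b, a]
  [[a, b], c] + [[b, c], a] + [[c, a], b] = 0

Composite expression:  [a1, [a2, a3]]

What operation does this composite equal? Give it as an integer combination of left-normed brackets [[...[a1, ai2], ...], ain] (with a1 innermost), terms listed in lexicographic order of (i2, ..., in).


A multilinear Lie element is pinned by a1-initial words (a1 innermost).
Composite bracket: [a1, [a2, a3]]
Expanding via [a, b] = ab - ba: 4 signed words (2^2 = 4).
The a1-initial words carry the normal form:
  from a1a2a3, sign +1: term +[[a1, a2], a3]
  from a1a3a2, sign -1: term -[[a1, a3], a2]

[[a1, a2], a3] - [[a1, a3], a2]


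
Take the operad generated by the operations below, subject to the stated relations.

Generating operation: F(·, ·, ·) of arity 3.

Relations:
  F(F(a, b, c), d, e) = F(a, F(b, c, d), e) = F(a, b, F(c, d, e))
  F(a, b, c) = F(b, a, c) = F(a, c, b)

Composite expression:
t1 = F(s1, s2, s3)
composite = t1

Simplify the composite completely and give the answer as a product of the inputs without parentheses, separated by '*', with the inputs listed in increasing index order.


s1 * s2 * s3

Any arrangement under F is one operation, so sort the s-inputs.
F(s1, s2, s3) collapses to s1 * s2 * s3
rearranged into index order: s1 * s2 * s3


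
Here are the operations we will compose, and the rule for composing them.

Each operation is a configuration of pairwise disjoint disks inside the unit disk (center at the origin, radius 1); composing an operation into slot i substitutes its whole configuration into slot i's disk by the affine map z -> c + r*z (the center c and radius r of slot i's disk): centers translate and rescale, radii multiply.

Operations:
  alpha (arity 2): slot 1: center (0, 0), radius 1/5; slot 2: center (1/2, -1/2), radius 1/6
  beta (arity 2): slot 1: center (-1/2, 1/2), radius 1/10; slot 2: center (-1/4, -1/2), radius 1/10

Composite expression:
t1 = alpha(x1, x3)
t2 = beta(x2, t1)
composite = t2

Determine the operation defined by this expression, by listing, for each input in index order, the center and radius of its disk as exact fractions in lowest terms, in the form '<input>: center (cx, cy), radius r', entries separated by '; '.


Below beta, radii multiply path by path; the x-disk centers shift.
x2: after 1 affine step, its disk has center (-1/2, 1/2), radius 1/10
x1: after 2 affine steps, its disk has center (-1/4, -1/2), radius 1/50
x3: after 2 affine steps, its disk has center (-1/5, -11/20), radius 1/60

x1: center (-1/4, -1/2), radius 1/50; x2: center (-1/2, 1/2), radius 1/10; x3: center (-1/5, -11/20), radius 1/60


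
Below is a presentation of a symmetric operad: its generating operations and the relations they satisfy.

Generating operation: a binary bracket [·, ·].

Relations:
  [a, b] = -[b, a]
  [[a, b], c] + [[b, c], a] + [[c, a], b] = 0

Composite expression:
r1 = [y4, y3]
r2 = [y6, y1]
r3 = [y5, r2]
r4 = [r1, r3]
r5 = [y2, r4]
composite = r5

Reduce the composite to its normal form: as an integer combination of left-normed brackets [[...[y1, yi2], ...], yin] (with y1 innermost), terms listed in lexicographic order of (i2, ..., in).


-[[[[[y1, y6], y5], y3], y4], y2] + [[[[[y1, y6], y5], y4], y3], y2]

Left-normed coefficients sit on the y1-initial expansion words.
Composite bracket: [y2, [[y4, y3], [y5, [y6, y1]]]]
Under [a, b] = ab - ba we get 32 signed associative words (2^5 = 32).
The y1-initial words carry the normal form:
  word y1y6y5y3y4y2 has sign -1, contributing -[[[[[y1, y6], y5], y3], y4], y2]
  word y1y6y5y4y3y2 has sign +1, contributing +[[[[[y1, y6], y5], y4], y3], y2]


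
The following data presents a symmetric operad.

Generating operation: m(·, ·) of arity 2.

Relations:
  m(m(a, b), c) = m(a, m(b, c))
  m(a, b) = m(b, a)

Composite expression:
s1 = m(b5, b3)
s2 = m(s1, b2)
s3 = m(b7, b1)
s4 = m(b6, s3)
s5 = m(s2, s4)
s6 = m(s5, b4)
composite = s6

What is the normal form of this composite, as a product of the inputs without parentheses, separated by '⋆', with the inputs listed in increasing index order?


b1 ⋆ b2 ⋆ b3 ⋆ b4 ⋆ b5 ⋆ b6 ⋆ b7

Any arrangement under m is one operation, so sort the b-inputs.
m(b5, b3) spells out as b5 ⋆ b3
m(m(b5, b3), b2) spells out as b5 ⋆ b3 ⋆ b2
m(b7, b1) spells out as b7 ⋆ b1
m(b6, m(b7, b1)) spells out as b6 ⋆ b7 ⋆ b1
m(m(m(b5, b3), b2), m(b6, m(b7, b1))) spells out as b5 ⋆ b3 ⋆ b2 ⋆ b6 ⋆ b7 ⋆ b1
m(m(m(m(b5, b3), b2), m(b6, m(b7, b1))), b4) spells out as b5 ⋆ b3 ⋆ b2 ⋆ b6 ⋆ b7 ⋆ b1 ⋆ b4
putting the inputs in ascending order: b1 ⋆ b2 ⋆ b3 ⋆ b4 ⋆ b5 ⋆ b6 ⋆ b7


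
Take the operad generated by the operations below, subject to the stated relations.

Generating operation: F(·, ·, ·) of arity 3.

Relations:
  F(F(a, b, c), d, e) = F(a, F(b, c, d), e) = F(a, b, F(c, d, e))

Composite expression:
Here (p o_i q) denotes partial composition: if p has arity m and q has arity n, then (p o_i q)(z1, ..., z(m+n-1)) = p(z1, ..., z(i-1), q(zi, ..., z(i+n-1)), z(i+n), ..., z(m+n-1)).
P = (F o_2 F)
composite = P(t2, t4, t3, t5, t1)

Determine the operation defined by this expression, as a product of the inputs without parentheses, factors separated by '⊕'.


t2 ⊕ t4 ⊕ t3 ⊕ t5 ⊕ t1

Key point: F is associative — brackets drop, the t-order remains.
F(t4, t3, t5) collapses to t4 ⊕ t3 ⊕ t5
F(t2, F(t4, t3, t5), t1) collapses to t2 ⊕ t4 ⊕ t3 ⊕ t5 ⊕ t1


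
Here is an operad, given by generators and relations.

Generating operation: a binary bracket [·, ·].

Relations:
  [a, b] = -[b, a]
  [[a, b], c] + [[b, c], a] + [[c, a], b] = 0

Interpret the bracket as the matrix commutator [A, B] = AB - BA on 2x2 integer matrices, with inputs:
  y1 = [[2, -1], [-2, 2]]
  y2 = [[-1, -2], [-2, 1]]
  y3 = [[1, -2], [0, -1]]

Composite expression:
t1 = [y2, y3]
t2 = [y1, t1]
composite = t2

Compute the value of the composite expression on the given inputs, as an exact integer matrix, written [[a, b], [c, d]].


[[20, -8], [16, -20]]

[y2, y3] = [[-4, 8], [-4, 4]]
[y1, [y2, y3]] = [[20, -8], [16, -20]]


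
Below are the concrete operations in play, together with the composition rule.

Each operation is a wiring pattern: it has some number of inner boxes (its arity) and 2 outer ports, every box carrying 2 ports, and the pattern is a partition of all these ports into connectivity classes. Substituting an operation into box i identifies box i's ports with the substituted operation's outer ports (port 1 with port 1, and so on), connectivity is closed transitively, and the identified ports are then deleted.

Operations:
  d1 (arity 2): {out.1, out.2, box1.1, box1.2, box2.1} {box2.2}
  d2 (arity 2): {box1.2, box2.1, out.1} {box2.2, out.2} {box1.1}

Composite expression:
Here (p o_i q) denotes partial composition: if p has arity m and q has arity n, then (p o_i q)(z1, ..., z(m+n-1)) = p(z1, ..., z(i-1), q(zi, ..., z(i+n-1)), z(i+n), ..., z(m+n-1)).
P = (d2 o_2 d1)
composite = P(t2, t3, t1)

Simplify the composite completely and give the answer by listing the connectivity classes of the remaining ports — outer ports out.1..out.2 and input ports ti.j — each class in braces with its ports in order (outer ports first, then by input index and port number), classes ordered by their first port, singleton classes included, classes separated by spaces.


{out.1, out.2, t1.1, t2.2, t3.1, t3.2} {t1.2} {t2.1}


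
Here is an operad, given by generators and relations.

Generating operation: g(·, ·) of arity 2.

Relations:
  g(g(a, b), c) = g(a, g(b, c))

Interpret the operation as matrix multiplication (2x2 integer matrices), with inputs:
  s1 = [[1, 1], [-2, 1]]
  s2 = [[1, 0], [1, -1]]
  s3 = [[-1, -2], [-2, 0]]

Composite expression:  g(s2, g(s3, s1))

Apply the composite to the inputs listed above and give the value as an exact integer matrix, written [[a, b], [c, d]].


[[3, -3], [5, -1]]

g(s3, s1) = [[3, -3], [-2, -2]]
g(s2, g(s3, s1)) = [[3, -3], [5, -1]]


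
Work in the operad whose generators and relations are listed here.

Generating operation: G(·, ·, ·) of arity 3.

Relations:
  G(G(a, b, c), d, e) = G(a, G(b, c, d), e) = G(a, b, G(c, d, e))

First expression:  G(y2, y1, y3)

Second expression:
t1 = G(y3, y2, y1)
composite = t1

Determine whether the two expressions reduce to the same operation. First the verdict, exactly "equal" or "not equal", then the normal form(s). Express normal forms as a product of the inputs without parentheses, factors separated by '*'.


not equal — first y2 * y1 * y3, second y3 * y2 * y1


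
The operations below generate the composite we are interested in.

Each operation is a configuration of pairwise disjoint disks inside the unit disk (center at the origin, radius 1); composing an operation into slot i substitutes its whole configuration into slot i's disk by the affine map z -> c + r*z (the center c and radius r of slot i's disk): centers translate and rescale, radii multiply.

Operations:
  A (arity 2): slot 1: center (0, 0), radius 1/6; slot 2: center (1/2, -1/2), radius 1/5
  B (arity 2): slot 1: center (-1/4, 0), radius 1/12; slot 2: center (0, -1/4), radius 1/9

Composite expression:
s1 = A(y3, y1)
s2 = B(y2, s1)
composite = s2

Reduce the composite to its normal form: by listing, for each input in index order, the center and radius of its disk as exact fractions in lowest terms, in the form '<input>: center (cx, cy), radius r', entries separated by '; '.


y1: center (1/18, -11/36), radius 1/45; y2: center (-1/4, 0), radius 1/12; y3: center (0, -1/4), radius 1/54

Nesting under B composes maps z -> c + r*z down each y-path.
for y2, the 1-step affine chain lands on center (-1/4, 0), radius 1/12
for y3, the 2-step affine chain lands on center (0, -1/4), radius 1/54
for y1, the 2-step affine chain lands on center (1/18, -11/36), radius 1/45


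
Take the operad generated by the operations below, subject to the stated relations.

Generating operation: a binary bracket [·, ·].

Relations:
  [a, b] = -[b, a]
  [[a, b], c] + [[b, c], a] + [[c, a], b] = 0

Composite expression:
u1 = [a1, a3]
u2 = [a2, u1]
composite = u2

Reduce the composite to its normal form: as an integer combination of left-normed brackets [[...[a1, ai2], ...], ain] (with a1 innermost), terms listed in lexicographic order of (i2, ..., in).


A multilinear Lie element is pinned by a1-initial words (a1 innermost).
Composite bracket: [a2, [a1, a3]]
Each bracket splits as ab - ba, giving 4 signed words (2^2 = 4).
Keep just the words that open with a1:
  sign of a1a3a2 is -1, so it contributes -[[a1, a3], a2]

-[[a1, a3], a2]


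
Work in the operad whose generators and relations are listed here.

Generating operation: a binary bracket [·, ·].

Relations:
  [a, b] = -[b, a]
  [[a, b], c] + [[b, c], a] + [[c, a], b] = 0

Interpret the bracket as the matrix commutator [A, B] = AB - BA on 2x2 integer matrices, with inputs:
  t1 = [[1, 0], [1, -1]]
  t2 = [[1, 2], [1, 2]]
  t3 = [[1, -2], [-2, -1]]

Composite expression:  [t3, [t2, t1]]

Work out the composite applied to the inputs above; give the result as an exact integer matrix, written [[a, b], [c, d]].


[[-14, 0], [-14, 14]]

[t2, t1] = [[2, -4], [3, -2]]
[t3, [t2, t1]] = [[-14, 0], [-14, 14]]


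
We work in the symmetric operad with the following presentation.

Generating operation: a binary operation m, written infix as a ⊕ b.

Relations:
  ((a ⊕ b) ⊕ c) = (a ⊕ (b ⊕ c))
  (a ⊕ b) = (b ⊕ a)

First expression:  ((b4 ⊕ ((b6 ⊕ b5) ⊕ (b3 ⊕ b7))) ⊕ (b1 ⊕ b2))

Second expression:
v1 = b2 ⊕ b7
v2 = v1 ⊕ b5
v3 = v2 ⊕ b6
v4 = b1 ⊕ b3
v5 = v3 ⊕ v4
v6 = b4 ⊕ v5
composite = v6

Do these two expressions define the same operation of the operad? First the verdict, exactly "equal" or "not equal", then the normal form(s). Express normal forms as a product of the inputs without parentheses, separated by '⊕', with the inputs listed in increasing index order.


equal; both compose to b1 ⊕ b2 ⊕ b3 ⊕ b4 ⊕ b5 ⊕ b6 ⊕ b7


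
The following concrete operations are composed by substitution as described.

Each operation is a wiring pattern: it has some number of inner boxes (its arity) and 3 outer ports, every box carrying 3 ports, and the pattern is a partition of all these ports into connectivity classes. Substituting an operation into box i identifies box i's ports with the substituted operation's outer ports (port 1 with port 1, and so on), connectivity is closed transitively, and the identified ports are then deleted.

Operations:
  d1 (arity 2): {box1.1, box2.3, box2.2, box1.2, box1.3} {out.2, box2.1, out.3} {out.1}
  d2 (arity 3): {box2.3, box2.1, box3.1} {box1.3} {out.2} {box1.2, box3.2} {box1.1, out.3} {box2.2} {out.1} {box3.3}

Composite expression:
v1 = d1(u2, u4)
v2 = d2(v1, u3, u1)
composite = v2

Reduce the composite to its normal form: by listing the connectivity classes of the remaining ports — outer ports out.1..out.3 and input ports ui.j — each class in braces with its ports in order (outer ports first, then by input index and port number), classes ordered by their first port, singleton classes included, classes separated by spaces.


{out.1} {out.2} {out.3} {u1.1, u3.1, u3.3} {u1.2, u4.1} {u1.3} {u2.1, u2.2, u2.3, u4.2, u4.3} {u3.2}

Reachability decides: close wires over d2-identified ports.
the subtree at d1 composes to {out.1} {out.2, out.3, u4.1} {u2.1, u2.2, u2.3, u4.2, u4.3} on (u2, u4); out.j = own outer ports
the subtree at d2 composes to {out.1} {out.2} {out.3} {u1.1, u3.1, u3.3} {u1.2, u4.1} {u1.3} {u2.1, u2.2, u2.3, u4.2, u4.3} {u3.2} on (u2, u4, u3, u1); out.j = own outer ports


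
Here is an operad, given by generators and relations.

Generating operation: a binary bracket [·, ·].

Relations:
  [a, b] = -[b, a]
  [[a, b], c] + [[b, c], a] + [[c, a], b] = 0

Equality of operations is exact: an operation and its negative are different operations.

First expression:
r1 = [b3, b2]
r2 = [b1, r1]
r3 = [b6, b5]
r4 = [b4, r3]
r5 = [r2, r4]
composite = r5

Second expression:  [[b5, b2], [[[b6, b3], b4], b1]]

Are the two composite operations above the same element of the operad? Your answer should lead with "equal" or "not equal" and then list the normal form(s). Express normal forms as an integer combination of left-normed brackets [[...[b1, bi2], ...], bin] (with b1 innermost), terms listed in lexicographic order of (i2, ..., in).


not equal — first [[[[[b1, b2], b3], b4], b5], b6] - [[[[[b1, b2], b3], b4], b6], b5] - [[[[[b1, b2], b3], b5], b6], b4] + [[[[[b1, b2], b3], b6], b5], b4] - [[[[[b1, b3], b2], b4], b5], b6] + [[[[[b1, b3], b2], b4], b6], b5] + [[[[[b1, b3], b2], b5], b6], b4] - [[[[[b1, b3], b2], b6], b5], b4], second [[[[[b1, b3], b6], b4], b2], b5] - [[[[[b1, b3], b6], b4], b5], b2] - [[[[[b1, b4], b3], b6], b2], b5] + [[[[[b1, b4], b3], b6], b5], b2] + [[[[[b1, b4], b6], b3], b2], b5] - [[[[[b1, b4], b6], b3], b5], b2] - [[[[[b1, b6], b3], b4], b2], b5] + [[[[[b1, b6], b3], b4], b5], b2]


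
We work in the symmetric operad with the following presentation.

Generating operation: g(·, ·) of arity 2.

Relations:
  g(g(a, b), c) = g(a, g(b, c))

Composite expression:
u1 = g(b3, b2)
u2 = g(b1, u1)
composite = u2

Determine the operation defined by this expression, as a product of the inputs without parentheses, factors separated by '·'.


b1 · b3 · b2


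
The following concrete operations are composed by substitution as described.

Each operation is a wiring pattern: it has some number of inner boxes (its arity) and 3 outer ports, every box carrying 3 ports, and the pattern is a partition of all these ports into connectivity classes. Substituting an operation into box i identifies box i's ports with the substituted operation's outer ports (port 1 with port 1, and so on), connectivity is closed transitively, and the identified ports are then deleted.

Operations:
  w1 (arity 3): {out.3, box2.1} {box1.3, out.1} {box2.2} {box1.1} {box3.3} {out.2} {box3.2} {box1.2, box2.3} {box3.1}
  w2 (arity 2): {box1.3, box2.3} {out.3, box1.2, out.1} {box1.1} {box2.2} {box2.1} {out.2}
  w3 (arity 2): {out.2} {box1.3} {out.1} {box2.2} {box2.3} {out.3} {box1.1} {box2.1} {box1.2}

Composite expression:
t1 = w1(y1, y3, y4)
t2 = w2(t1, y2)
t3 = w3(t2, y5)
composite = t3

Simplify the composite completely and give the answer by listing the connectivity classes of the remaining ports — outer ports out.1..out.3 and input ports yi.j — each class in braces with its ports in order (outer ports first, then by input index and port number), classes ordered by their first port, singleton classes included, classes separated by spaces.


{out.1} {out.2} {out.3} {y1.1} {y1.2, y3.3} {y1.3} {y2.1} {y2.2} {y2.3, y3.1} {y3.2} {y4.1} {y4.2} {y4.3} {y5.1} {y5.2} {y5.3}

Treat the ports identified at w3 as solder joints: merge, then drop.
the subtree at w1 composes to {out.1, y1.3} {out.2} {out.3, y3.1} {y1.1} {y1.2, y3.3} {y3.2} {y4.1} {y4.2} {y4.3} on (y1, y3, y4); out.j = own outer ports
the subtree at w2 composes to {out.1, out.3} {out.2} {y1.1} {y1.2, y3.3} {y1.3} {y2.1} {y2.2} {y2.3, y3.1} {y3.2} {y4.1} {y4.2} {y4.3} on (y1, y3, y4, y2); out.j = own outer ports
the subtree at w3 composes to {out.1} {out.2} {out.3} {y1.1} {y1.2, y3.3} {y1.3} {y2.1} {y2.2} {y2.3, y3.1} {y3.2} {y4.1} {y4.2} {y4.3} {y5.1} {y5.2} {y5.3} on (y1, y3, y4, y2, y5); out.j = own outer ports


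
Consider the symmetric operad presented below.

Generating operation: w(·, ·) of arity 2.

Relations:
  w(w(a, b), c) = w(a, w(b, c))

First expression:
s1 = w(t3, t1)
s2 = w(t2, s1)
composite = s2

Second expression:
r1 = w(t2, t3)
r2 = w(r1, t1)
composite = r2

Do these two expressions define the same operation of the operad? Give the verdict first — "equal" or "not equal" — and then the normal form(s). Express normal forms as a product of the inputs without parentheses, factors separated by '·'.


equal; the common form is t2 · t3 · t1

The first composite normalizes to t2 · t3 · t1
The second composite normalizes to t2 · t3 · t1
The normal forms match — equal.


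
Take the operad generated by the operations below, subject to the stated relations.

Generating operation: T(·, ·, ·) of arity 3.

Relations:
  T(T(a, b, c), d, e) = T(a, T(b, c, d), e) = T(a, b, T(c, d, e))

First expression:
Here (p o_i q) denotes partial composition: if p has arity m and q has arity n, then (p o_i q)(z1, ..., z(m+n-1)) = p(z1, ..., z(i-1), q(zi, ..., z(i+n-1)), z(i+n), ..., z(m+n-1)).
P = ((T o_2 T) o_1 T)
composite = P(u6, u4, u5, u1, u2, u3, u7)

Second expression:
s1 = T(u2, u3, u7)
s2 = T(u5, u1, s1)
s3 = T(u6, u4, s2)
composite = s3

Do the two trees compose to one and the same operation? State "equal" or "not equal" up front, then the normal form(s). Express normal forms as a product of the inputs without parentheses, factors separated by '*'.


equal; the common form is u6 * u4 * u5 * u1 * u2 * u3 * u7


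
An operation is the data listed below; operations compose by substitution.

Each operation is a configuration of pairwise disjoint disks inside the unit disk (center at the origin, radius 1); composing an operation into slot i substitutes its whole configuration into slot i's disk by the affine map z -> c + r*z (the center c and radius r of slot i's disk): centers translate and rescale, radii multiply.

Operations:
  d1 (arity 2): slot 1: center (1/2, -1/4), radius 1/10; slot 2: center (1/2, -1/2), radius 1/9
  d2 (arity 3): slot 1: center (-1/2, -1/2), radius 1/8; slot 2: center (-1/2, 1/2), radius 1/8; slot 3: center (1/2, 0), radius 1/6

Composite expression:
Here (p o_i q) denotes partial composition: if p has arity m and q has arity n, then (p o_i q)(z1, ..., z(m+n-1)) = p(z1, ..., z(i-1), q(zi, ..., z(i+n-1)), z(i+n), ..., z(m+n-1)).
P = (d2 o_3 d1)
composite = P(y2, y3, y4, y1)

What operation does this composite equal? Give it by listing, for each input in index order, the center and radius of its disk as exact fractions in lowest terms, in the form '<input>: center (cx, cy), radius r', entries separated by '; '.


y1: center (7/12, -1/12), radius 1/54; y2: center (-1/2, -1/2), radius 1/8; y3: center (-1/2, 1/2), radius 1/8; y4: center (7/12, -1/24), radius 1/60

Each y-disk chains the slot maps above it in d2; radii multiply.
input y2: applying the 1 nested substitution gives center (-1/2, -1/2), radius 1/8
input y3: applying the 1 nested substitution gives center (-1/2, 1/2), radius 1/8
input y4: applying the 2 nested substitutions gives center (7/12, -1/24), radius 1/60
input y1: applying the 2 nested substitutions gives center (7/12, -1/12), radius 1/54


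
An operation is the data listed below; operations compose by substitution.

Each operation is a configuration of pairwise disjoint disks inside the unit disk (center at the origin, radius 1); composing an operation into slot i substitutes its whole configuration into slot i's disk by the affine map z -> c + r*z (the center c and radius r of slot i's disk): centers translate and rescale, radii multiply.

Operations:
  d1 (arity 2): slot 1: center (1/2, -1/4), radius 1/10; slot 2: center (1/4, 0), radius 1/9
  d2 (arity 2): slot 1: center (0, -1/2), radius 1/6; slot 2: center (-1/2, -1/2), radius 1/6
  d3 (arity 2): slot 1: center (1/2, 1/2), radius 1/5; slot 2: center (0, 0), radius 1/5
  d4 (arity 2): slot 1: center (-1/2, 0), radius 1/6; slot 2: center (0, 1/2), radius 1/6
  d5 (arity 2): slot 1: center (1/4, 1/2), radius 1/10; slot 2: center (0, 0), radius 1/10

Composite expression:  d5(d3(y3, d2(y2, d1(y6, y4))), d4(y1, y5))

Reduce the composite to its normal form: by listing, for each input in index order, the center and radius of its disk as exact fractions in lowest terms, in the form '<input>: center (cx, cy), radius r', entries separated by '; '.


y1: center (-1/20, 0), radius 1/60; y2: center (1/4, 49/100), radius 1/300; y3: center (3/10, 11/20), radius 1/50; y4: center (289/1200, 49/100), radius 1/2700; y5: center (0, 1/20), radius 1/60; y6: center (29/120, 587/1200), radius 1/3000

Only the slot chain above each y matters under d5; compose those maps.
input y3: composing its 2 substitution steps yields center (3/10, 11/20), radius 1/50
input y2: composing its 3 substitution steps yields center (1/4, 49/100), radius 1/300
input y6: composing its 4 substitution steps yields center (29/120, 587/1200), radius 1/3000
input y4: composing its 4 substitution steps yields center (289/1200, 49/100), radius 1/2700
input y1: composing its 2 substitution steps yields center (-1/20, 0), radius 1/60
input y5: composing its 2 substitution steps yields center (0, 1/20), radius 1/60


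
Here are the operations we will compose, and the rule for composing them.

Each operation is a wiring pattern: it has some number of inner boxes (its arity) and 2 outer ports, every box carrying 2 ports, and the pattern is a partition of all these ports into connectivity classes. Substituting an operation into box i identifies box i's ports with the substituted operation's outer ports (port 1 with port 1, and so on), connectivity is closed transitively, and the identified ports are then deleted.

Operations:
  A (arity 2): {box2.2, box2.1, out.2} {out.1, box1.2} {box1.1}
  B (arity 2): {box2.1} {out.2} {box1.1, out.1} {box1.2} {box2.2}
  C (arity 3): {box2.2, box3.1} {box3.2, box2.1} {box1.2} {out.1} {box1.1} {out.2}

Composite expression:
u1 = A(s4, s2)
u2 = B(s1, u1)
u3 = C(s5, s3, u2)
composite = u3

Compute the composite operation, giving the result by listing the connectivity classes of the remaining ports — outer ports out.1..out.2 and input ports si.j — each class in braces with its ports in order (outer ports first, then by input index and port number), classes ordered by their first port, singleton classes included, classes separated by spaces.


{out.1} {out.2} {s1.1, s3.2} {s1.2} {s2.1, s2.2} {s3.1} {s4.1} {s4.2} {s5.1} {s5.2}

Substituting into C glues patterns; closure does the rest.
stage A: inputs (s4, s2), connectivity {out.1, s4.2} {out.2, s2.1, s2.2} {s4.1}, out.j its boundary
stage B: inputs (s1, s4, s2), connectivity {out.1, s1.1} {out.2} {s1.2} {s2.1, s2.2} {s4.1} {s4.2}, out.j its boundary
stage C: inputs (s5, s3, s1, s4, s2), connectivity {out.1} {out.2} {s1.1, s3.2} {s1.2} {s2.1, s2.2} {s3.1} {s4.1} {s4.2} {s5.1} {s5.2}, out.j its boundary
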